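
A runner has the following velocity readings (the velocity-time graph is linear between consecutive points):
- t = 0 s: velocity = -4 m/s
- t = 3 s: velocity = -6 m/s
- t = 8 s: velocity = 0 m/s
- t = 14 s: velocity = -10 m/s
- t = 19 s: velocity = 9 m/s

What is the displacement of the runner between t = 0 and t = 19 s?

-62.5 m

Displacement is the signed area under the v-t curve.
0–3 s: ½(-4 + -6)(3) = -15 m
3–8 s: ½(-6 + 0)(5) = -15 m
8–14 s: ½(0 + -10)(6) = -30 m
14–19 s: ½(-10 + 9)(5) = -2.5 m
Net displacement = -62.5 m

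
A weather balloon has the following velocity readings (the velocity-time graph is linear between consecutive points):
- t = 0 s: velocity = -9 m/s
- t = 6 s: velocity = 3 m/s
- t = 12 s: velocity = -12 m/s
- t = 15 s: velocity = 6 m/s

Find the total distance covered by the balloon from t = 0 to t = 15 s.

Distance (not displacement) is the total path length: add the absolute areas under v-t.
0–6 s: v = 0 at t = 4.5 s; triangle areas 20.25 + 2.25 = 22.5 m
6–12 s: v = 0 at t = 7.2 s; triangle areas 1.8 + 28.8 = 30.6 m
12–15 s: v = 0 at t = 14 s; triangle areas 12 + 3 = 15 m
Total distance = 68.1 m

68.1 m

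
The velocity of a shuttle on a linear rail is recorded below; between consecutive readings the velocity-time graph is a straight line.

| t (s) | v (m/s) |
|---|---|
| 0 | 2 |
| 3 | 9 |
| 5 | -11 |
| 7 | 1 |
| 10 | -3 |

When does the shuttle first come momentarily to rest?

t = 3.9 s

v changes sign on 3–5 s (from 9 to -11); the graph is linear there, so v = 0 at t = 3 + (-9)·(5 − 3)/(-11 − 9) = 3.9 s.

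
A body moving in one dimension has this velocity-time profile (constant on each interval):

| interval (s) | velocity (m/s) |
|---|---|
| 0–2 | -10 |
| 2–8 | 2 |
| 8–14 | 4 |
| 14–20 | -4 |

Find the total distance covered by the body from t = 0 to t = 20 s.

80 m

Total distance travelled is ∫|v| dt — sum the magnitudes of each area piece.
0–2 s: |-10| × 2 = 20 m
2–8 s: |2| × 6 = 12 m
8–14 s: |4| × 6 = 24 m
14–20 s: |-4| × 6 = 24 m
Total distance = 80 m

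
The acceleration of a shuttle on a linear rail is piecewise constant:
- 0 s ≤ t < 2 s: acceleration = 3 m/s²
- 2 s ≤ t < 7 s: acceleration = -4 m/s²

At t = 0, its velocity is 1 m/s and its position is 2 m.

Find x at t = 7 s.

-5 m

On each constant-a segment, Δv = aΔt and Δx = v₀Δt + ½aΔt²; chain segment to segment.
0–2 s: v starts 1 m/s; Δx = 1·2 + ½·3·2² = 8 m; v ends 7 m/s.
2–7 s: v starts 7 m/s; Δx = 7·5 + ½·-4·5² = -15 m; v ends -13 m/s.
x(7) = 2 + Σ Δx = -5 m.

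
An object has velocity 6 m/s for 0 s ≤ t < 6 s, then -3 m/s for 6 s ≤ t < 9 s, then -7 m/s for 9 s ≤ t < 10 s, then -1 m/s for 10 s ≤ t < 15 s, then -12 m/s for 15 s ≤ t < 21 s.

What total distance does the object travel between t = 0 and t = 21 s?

129 m

Distance (not displacement) is the total path length: add the absolute areas under v-t.
0–6 s: |6| × 6 = 36 m
6–9 s: |-3| × 3 = 9 m
9–10 s: |-7| × 1 = 7 m
10–15 s: |-1| × 5 = 5 m
15–21 s: |-12| × 6 = 72 m
Total distance = 129 m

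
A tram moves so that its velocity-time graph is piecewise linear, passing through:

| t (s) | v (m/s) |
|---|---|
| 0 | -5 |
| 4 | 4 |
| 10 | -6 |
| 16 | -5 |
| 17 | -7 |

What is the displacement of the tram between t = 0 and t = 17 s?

-47 m

Displacement is the signed area under the v-t curve.
0–4 s: ½(-5 + 4)(4) = -2 m
4–10 s: ½(4 + -6)(6) = -6 m
10–16 s: ½(-6 + -5)(6) = -33 m
16–17 s: ½(-5 + -7)(1) = -6 m
Net displacement = -47 m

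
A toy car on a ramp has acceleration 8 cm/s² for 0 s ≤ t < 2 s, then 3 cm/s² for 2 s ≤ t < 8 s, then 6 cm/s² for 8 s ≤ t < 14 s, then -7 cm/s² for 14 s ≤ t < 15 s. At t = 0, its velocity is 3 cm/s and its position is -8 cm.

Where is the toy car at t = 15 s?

581.5 cm

On each constant-a segment, Δv = aΔt and Δx = v₀Δt + ½aΔt²; chain segment to segment.
0–2 s: v starts 3 cm/s; Δx = 3·2 + ½·8·2² = 22 cm; v ends 19 cm/s.
2–8 s: v starts 19 cm/s; Δx = 19·6 + ½·3·6² = 168 cm; v ends 37 cm/s.
8–14 s: v starts 37 cm/s; Δx = 37·6 + ½·6·6² = 330 cm; v ends 73 cm/s.
14–15 s: v starts 73 cm/s; Δx = 73·1 + ½·-7·1² = 69.5 cm; v ends 66 cm/s.
x(15) = -8 + Σ Δx = 581.5 cm.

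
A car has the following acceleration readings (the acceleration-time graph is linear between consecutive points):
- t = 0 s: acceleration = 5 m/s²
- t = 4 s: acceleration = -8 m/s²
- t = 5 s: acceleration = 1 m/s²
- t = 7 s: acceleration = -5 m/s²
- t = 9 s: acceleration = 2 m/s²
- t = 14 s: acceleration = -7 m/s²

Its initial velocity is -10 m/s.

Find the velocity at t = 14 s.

-39 m/s

Δv equals the area under the a-t graph; then v = v₀ + Δv.
0–4 s: ½(5 + -8)(4) = -6 m/s
4–5 s: ½(-8 + 1)(1) = -3.5 m/s
5–7 s: ½(1 + -5)(2) = -4 m/s
7–9 s: ½(-5 + 2)(2) = -3 m/s
9–14 s: ½(2 + -7)(5) = -12.5 m/s
Δv = -29 m/s, so v(14) = -10 + (-29) = -39 m/s.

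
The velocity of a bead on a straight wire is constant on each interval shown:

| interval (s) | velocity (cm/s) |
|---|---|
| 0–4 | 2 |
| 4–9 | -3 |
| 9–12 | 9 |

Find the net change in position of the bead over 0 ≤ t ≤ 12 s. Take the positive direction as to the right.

Displacement is the signed area under the v-t curve.
0–4 s: 2 × 4 = 8 cm
4–9 s: -3 × 5 = -15 cm
9–12 s: 9 × 3 = 27 cm
Net displacement = 20 cm

20 cm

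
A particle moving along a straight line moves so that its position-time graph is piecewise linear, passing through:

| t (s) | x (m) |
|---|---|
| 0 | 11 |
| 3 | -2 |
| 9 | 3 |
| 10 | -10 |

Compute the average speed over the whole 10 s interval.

3.1 m/s

Average speed = (total path length)/(elapsed time); on a piecewise-linear x-t graph the path length is Σ|Δx|.
0–3 s: |Δx| = |-2 − 11| = 13 m
3–9 s: |Δx| = |3 − -2| = 5 m
9–10 s: |Δx| = |-10 − 3| = 13 m
Total path = 31 m; average speed = 31/10 = 3.1 m/s.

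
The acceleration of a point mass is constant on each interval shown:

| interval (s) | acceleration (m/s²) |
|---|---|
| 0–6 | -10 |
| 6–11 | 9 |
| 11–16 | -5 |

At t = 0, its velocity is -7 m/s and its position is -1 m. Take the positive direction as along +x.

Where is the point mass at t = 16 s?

-618 m

On each constant-a segment, Δv = aΔt and Δx = v₀Δt + ½aΔt²; chain segment to segment.
0–6 s: v starts -7 m/s; Δx = -7·6 + ½·-10·6² = -222 m; v ends -67 m/s.
6–11 s: v starts -67 m/s; Δx = -67·5 + ½·9·5² = -222.5 m; v ends -22 m/s.
11–16 s: v starts -22 m/s; Δx = -22·5 + ½·-5·5² = -172.5 m; v ends -47 m/s.
x(16) = -1 + Σ Δx = -618 m.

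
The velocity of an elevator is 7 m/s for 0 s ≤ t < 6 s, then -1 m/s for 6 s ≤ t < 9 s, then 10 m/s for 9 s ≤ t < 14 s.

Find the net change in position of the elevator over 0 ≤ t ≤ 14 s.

89 m

Net displacement equals the area under the velocity-time graph (areas below the axis count negative).
0–6 s: 7 × 6 = 42 m
6–9 s: -1 × 3 = -3 m
9–14 s: 10 × 5 = 50 m
Net displacement = 89 m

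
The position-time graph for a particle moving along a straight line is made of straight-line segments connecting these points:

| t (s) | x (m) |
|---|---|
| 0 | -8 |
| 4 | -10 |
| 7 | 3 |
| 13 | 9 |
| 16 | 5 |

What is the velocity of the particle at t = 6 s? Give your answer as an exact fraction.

13/3 m/s

Velocity is the slope of the x-t graph on 4–7 s: (3 − -10)/(7 − 4) = 13/3 m/s.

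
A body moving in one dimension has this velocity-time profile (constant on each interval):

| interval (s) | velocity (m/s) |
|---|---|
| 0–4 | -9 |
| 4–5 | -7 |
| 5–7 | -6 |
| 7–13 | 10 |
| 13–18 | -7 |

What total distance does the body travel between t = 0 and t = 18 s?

150 m

Total distance travelled is ∫|v| dt — sum the magnitudes of each area piece.
0–4 s: |-9| × 4 = 36 m
4–5 s: |-7| × 1 = 7 m
5–7 s: |-6| × 2 = 12 m
7–13 s: |10| × 6 = 60 m
13–18 s: |-7| × 5 = 35 m
Total distance = 150 m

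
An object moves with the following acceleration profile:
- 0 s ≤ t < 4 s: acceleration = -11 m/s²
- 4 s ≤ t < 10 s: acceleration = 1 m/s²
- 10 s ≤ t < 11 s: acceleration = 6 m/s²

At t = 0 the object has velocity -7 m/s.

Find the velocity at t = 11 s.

Δv equals the area under the a-t graph; then v = v₀ + Δv.
0–4 s: -11 × 4 = -44 m/s
4–10 s: 1 × 6 = 6 m/s
10–11 s: 6 × 1 = 6 m/s
Δv = -32 m/s, so v(11) = -7 + (-32) = -39 m/s.

-39 m/s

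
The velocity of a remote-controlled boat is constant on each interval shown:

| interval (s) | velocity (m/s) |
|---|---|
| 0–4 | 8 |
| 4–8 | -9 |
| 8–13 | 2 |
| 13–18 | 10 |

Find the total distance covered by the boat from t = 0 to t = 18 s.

Distance (not displacement) is the total path length: add the absolute areas under v-t.
0–4 s: |8| × 4 = 32 m
4–8 s: |-9| × 4 = 36 m
8–13 s: |2| × 5 = 10 m
13–18 s: |10| × 5 = 50 m
Total distance = 128 m

128 m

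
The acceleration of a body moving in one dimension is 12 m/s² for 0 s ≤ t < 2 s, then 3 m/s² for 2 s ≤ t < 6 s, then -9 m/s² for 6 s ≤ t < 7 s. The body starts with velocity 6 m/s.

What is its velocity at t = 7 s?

Δv equals the area under the a-t graph; then v = v₀ + Δv.
0–2 s: 12 × 2 = 24 m/s
2–6 s: 3 × 4 = 12 m/s
6–7 s: -9 × 1 = -9 m/s
Δv = 27 m/s, so v(7) = 6 + (27) = 33 m/s.

33 m/s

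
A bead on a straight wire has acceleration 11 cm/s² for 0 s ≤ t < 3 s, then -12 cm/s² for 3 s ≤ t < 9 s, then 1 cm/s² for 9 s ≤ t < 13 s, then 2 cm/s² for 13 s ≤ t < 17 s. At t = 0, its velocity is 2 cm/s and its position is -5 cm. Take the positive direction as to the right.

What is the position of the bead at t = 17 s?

-211.5 cm

On each constant-a segment, Δv = aΔt and Δx = v₀Δt + ½aΔt²; chain segment to segment.
0–3 s: v starts 2 cm/s; Δx = 2·3 + ½·11·3² = 55.5 cm; v ends 35 cm/s.
3–9 s: v starts 35 cm/s; Δx = 35·6 + ½·-12·6² = -6 cm; v ends -37 cm/s.
9–13 s: v starts -37 cm/s; Δx = -37·4 + ½·1·4² = -140 cm; v ends -33 cm/s.
13–17 s: v starts -33 cm/s; Δx = -33·4 + ½·2·4² = -116 cm; v ends -25 cm/s.
x(17) = -5 + Σ Δx = -211.5 cm.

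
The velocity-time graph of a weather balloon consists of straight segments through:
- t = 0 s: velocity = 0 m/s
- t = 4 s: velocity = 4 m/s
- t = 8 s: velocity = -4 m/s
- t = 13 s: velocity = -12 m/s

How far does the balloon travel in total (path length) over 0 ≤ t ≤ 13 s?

56 m

Total distance travelled is ∫|v| dt — sum the magnitudes of each area piece.
0–4 s: |½(0 + 4)(4)| = 8 m
4–8 s: v = 0 at t = 6 s; triangle areas 4 + 4 = 8 m
8–13 s: |½(-4 + -12)(5)| = 40 m
Total distance = 56 m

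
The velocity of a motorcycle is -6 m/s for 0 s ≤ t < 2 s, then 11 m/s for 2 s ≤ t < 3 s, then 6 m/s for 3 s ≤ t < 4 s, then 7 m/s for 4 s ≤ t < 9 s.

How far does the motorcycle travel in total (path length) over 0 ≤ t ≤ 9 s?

Total distance travelled is ∫|v| dt — sum the magnitudes of each area piece.
0–2 s: |-6| × 2 = 12 m
2–3 s: |11| × 1 = 11 m
3–4 s: |6| × 1 = 6 m
4–9 s: |7| × 5 = 35 m
Total distance = 64 m

64 m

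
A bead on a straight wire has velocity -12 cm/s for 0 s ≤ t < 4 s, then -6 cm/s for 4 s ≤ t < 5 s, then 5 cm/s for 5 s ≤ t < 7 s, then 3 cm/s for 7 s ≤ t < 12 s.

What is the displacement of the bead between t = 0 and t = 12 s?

-29 cm

Net displacement equals the area under the velocity-time graph (areas below the axis count negative).
0–4 s: -12 × 4 = -48 cm
4–5 s: -6 × 1 = -6 cm
5–7 s: 5 × 2 = 10 cm
7–12 s: 3 × 5 = 15 cm
Net displacement = -29 cm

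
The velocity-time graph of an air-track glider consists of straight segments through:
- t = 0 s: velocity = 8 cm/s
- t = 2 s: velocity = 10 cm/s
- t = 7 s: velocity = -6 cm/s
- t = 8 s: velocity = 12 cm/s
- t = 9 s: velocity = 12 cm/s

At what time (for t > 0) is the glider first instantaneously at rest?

v changes sign on 2–7 s (from 10 to -6); the graph is linear there, so v = 0 at t = 2 + (-10)·(7 − 2)/(-6 − 10) = 5.125 s.

t = 5.125 s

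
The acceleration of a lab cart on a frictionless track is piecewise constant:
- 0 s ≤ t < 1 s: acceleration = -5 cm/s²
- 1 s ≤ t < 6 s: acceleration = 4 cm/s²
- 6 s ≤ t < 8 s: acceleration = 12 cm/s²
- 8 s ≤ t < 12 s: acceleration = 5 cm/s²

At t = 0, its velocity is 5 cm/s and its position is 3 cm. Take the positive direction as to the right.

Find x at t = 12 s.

335.5 cm

On each constant-a segment, Δv = aΔt and Δx = v₀Δt + ½aΔt²; chain segment to segment.
0–1 s: v starts 5 cm/s; Δx = 5·1 + ½·-5·1² = 2.5 cm; v ends 0 cm/s.
1–6 s: v starts 0 cm/s; Δx = 0·5 + ½·4·5² = 50 cm; v ends 20 cm/s.
6–8 s: v starts 20 cm/s; Δx = 20·2 + ½·12·2² = 64 cm; v ends 44 cm/s.
8–12 s: v starts 44 cm/s; Δx = 44·4 + ½·5·4² = 216 cm; v ends 64 cm/s.
x(12) = 3 + Σ Δx = 335.5 cm.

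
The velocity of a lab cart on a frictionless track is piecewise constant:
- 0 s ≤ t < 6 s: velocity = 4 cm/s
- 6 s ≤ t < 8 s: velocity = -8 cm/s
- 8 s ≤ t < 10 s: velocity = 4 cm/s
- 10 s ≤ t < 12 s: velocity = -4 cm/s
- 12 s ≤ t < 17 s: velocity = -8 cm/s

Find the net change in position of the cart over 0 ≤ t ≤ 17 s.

-32 cm

Displacement is the signed area under the v-t curve.
0–6 s: 4 × 6 = 24 cm
6–8 s: -8 × 2 = -16 cm
8–10 s: 4 × 2 = 8 cm
10–12 s: -4 × 2 = -8 cm
12–17 s: -8 × 5 = -40 cm
Net displacement = -32 cm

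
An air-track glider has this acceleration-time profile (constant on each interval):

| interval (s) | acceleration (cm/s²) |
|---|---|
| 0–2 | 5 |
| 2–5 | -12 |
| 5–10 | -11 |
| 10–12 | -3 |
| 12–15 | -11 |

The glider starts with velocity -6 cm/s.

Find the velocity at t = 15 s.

-126 cm/s

Δv equals the area under the a-t graph; then v = v₀ + Δv.
0–2 s: 5 × 2 = 10 cm/s
2–5 s: -12 × 3 = -36 cm/s
5–10 s: -11 × 5 = -55 cm/s
10–12 s: -3 × 2 = -6 cm/s
12–15 s: -11 × 3 = -33 cm/s
Δv = -120 cm/s, so v(15) = -6 + (-120) = -126 cm/s.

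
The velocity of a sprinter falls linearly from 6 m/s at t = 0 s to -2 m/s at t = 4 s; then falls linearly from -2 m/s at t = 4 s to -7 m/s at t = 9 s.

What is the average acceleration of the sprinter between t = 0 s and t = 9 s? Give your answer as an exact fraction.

Average acceleration = Δv/Δt = (-7 − 6)/(9 − 0) = -13/9 m/s².

-13/9 m/s²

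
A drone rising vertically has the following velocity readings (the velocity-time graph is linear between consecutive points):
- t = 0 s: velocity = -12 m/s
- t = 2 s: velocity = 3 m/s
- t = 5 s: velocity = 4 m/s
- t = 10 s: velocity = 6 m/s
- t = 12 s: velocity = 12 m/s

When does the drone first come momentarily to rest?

v changes sign on 0–2 s (from -12 to 3); the graph is linear there, so v = 0 at t = 0 + (12)·(2 − 0)/(3 − -12) = 1.6 s.

t = 1.6 s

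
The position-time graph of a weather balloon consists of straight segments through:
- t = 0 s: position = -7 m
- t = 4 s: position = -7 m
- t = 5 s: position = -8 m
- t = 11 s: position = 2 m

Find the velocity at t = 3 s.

Velocity is the slope of the x-t graph on 0–4 s: (-7 − -7)/(4 − 0) = 0 m/s.

0 m/s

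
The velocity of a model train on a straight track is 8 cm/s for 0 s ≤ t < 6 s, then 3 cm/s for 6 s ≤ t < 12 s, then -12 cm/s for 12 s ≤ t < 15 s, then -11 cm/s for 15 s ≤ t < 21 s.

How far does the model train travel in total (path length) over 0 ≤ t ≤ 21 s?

168 cm

Distance (not displacement) is the total path length: add the absolute areas under v-t.
0–6 s: |8| × 6 = 48 cm
6–12 s: |3| × 6 = 18 cm
12–15 s: |-12| × 3 = 36 cm
15–21 s: |-11| × 6 = 66 cm
Total distance = 168 cm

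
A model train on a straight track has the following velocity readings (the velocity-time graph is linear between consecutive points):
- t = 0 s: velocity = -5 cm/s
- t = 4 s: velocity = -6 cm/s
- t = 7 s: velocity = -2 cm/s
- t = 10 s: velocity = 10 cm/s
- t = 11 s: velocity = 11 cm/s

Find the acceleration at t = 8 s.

4 cm/s²

Acceleration is the slope of the v-t graph on 7–10 s: (10 − -2)/(10 − 7) = 4 cm/s².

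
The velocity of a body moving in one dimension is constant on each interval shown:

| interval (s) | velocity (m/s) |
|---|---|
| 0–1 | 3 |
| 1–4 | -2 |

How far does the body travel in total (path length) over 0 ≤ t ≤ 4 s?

9 m

Distance (not displacement) is the total path length: add the absolute areas under v-t.
0–1 s: |3| × 1 = 3 m
1–4 s: |-2| × 3 = 6 m
Total distance = 9 m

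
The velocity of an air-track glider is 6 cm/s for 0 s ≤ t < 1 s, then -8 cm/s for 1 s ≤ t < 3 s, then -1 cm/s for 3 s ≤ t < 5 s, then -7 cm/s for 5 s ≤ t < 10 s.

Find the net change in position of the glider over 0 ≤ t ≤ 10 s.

-47 cm

Net displacement equals the area under the velocity-time graph (areas below the axis count negative).
0–1 s: 6 × 1 = 6 cm
1–3 s: -8 × 2 = -16 cm
3–5 s: -1 × 2 = -2 cm
5–10 s: -7 × 5 = -35 cm
Net displacement = -47 cm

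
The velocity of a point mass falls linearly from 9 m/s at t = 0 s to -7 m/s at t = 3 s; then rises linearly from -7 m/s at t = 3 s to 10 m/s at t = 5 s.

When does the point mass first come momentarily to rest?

v changes sign on 0–3 s (from 9 to -7); the graph is linear there, so v = 0 at t = 0 + (-9)·(3 − 0)/(-7 − 9) = 1.6875 s.

t = 1.6875 s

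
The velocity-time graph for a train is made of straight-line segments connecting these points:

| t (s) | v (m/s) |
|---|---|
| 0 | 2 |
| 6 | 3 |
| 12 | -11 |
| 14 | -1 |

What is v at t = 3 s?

On 0–6 s the graph is linear from 2 to 3 m/s: v(3) = 2 + (3 − 2)·(3 − 0)/(6 − 0) = 2.5 m/s.

2.5 m/s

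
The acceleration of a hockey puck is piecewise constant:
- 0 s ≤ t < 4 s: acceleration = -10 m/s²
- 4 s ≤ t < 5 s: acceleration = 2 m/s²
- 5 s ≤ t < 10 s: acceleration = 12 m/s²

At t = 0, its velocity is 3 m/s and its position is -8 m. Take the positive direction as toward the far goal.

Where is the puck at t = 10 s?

-137 m

On each constant-a segment, Δv = aΔt and Δx = v₀Δt + ½aΔt²; chain segment to segment.
0–4 s: v starts 3 m/s; Δx = 3·4 + ½·-10·4² = -68 m; v ends -37 m/s.
4–5 s: v starts -37 m/s; Δx = -37·1 + ½·2·1² = -36 m; v ends -35 m/s.
5–10 s: v starts -35 m/s; Δx = -35·5 + ½·12·5² = -25 m; v ends 25 m/s.
x(10) = -8 + Σ Δx = -137 m.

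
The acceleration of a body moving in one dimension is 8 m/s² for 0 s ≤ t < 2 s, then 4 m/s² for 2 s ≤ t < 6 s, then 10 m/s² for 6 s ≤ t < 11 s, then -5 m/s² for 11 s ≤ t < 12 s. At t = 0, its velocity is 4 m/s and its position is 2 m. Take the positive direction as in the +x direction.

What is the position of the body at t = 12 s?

On each constant-a segment, Δv = aΔt and Δx = v₀Δt + ½aΔt²; chain segment to segment.
0–2 s: v starts 4 m/s; Δx = 4·2 + ½·8·2² = 24 m; v ends 20 m/s.
2–6 s: v starts 20 m/s; Δx = 20·4 + ½·4·4² = 112 m; v ends 36 m/s.
6–11 s: v starts 36 m/s; Δx = 36·5 + ½·10·5² = 305 m; v ends 86 m/s.
11–12 s: v starts 86 m/s; Δx = 86·1 + ½·-5·1² = 83.5 m; v ends 81 m/s.
x(12) = 2 + Σ Δx = 526.5 m.

526.5 m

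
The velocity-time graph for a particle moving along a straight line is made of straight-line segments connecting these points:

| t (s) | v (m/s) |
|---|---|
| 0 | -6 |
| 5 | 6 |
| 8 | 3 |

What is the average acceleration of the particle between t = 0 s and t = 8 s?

Average acceleration = Δv/Δt = (3 − -6)/(8 − 0) = 1.125 m/s².

1.125 m/s²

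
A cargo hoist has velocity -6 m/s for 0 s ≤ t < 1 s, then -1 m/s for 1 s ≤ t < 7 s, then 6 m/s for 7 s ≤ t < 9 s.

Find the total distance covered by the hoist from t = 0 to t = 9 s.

Total distance travelled is ∫|v| dt — sum the magnitudes of each area piece.
0–1 s: |-6| × 1 = 6 m
1–7 s: |-1| × 6 = 6 m
7–9 s: |6| × 2 = 12 m
Total distance = 24 m

24 m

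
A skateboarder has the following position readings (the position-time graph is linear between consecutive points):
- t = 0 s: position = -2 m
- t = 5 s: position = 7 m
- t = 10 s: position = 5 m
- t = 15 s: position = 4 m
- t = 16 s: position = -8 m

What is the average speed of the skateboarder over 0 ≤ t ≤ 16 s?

1.5 m/s

Average speed = (total path length)/(elapsed time); on a piecewise-linear x-t graph the path length is Σ|Δx|.
0–5 s: |Δx| = |7 − -2| = 9 m
5–10 s: |Δx| = |5 − 7| = 2 m
10–15 s: |Δx| = |4 − 5| = 1 m
15–16 s: |Δx| = |-8 − 4| = 12 m
Total path = 24 m; average speed = 24/16 = 1.5 m/s.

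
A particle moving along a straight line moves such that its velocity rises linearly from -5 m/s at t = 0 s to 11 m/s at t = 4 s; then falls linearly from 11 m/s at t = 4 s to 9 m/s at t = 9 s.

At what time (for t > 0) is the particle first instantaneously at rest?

v changes sign on 0–4 s (from -5 to 11); the graph is linear there, so v = 0 at t = 0 + (5)·(4 − 0)/(11 − -5) = 1.25 s.

t = 1.25 s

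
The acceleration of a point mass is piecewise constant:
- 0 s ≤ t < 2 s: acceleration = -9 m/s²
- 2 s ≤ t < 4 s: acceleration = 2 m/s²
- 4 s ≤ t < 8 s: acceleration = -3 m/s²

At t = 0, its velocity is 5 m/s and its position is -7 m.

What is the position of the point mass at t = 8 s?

On each constant-a segment, Δv = aΔt and Δx = v₀Δt + ½aΔt²; chain segment to segment.
0–2 s: v starts 5 m/s; Δx = 5·2 + ½·-9·2² = -8 m; v ends -13 m/s.
2–4 s: v starts -13 m/s; Δx = -13·2 + ½·2·2² = -22 m; v ends -9 m/s.
4–8 s: v starts -9 m/s; Δx = -9·4 + ½·-3·4² = -60 m; v ends -21 m/s.
x(8) = -7 + Σ Δx = -97 m.

-97 m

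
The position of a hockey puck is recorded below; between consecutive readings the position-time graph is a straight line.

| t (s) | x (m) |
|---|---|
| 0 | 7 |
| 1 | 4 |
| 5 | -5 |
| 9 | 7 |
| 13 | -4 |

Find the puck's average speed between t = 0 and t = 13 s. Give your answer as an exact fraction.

Average speed = (total path length)/(elapsed time); on a piecewise-linear x-t graph the path length is Σ|Δx|.
0–1 s: |Δx| = |4 − 7| = 3 m
1–5 s: |Δx| = |-5 − 4| = 9 m
5–9 s: |Δx| = |7 − -5| = 12 m
9–13 s: |Δx| = |-4 − 7| = 11 m
Total path = 35 m; average speed = 35/13 = 35/13 m/s.

35/13 m/s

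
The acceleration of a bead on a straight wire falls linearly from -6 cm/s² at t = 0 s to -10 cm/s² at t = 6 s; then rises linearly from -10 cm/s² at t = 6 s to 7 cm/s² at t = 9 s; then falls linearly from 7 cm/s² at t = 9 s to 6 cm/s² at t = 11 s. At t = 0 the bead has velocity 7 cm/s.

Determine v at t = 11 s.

-32.5 cm/s

Δv equals the area under the a-t graph; then v = v₀ + Δv.
0–6 s: ½(-6 + -10)(6) = -48 cm/s
6–9 s: ½(-10 + 7)(3) = -4.5 cm/s
9–11 s: ½(7 + 6)(2) = 13 cm/s
Δv = -39.5 cm/s, so v(11) = 7 + (-39.5) = -32.5 cm/s.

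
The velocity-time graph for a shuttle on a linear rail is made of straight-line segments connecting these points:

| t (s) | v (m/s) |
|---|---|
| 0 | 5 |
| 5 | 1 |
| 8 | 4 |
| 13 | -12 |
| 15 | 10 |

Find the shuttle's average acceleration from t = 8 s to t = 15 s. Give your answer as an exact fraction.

6/7 m/s²

Average acceleration = Δv/Δt = (10 − 4)/(15 − 8) = 6/7 m/s².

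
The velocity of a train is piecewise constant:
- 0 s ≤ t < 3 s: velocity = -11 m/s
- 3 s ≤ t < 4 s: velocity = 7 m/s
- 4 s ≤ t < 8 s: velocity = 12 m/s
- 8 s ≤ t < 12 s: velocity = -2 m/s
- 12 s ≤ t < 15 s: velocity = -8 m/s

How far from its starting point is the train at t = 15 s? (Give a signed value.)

-10 m

Net displacement equals the area under the velocity-time graph (areas below the axis count negative).
0–3 s: -11 × 3 = -33 m
3–4 s: 7 × 1 = 7 m
4–8 s: 12 × 4 = 48 m
8–12 s: -2 × 4 = -8 m
12–15 s: -8 × 3 = -24 m
Net displacement = -10 m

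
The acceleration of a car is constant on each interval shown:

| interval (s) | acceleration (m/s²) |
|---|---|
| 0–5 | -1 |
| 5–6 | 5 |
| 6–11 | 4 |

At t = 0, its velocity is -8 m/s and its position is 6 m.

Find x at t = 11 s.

-47 m

On each constant-a segment, Δv = aΔt and Δx = v₀Δt + ½aΔt²; chain segment to segment.
0–5 s: v starts -8 m/s; Δx = -8·5 + ½·-1·5² = -52.5 m; v ends -13 m/s.
5–6 s: v starts -13 m/s; Δx = -13·1 + ½·5·1² = -10.5 m; v ends -8 m/s.
6–11 s: v starts -8 m/s; Δx = -8·5 + ½·4·5² = 10 m; v ends 12 m/s.
x(11) = 6 + Σ Δx = -47 m.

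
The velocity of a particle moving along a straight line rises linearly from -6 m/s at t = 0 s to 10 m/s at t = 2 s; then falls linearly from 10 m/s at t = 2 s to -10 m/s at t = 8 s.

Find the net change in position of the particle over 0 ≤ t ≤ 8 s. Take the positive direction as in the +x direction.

4 m

Net displacement equals the area under the velocity-time graph (areas below the axis count negative).
0–2 s: ½(-6 + 10)(2) = 4 m
2–8 s: ½(10 + -10)(6) = 0 m
Net displacement = 4 m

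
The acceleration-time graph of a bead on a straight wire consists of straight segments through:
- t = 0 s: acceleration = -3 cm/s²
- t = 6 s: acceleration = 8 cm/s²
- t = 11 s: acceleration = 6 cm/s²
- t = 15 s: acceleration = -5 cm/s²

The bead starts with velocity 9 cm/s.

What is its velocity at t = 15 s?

Δv equals the area under the a-t graph; then v = v₀ + Δv.
0–6 s: ½(-3 + 8)(6) = 15 cm/s
6–11 s: ½(8 + 6)(5) = 35 cm/s
11–15 s: ½(6 + -5)(4) = 2 cm/s
Δv = 52 cm/s, so v(15) = 9 + (52) = 61 cm/s.

61 cm/s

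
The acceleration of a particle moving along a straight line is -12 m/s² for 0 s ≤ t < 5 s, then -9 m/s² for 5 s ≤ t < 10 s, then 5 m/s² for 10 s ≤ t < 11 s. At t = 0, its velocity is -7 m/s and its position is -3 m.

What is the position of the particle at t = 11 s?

-745 m

On each constant-a segment, Δv = aΔt and Δx = v₀Δt + ½aΔt²; chain segment to segment.
0–5 s: v starts -7 m/s; Δx = -7·5 + ½·-12·5² = -185 m; v ends -67 m/s.
5–10 s: v starts -67 m/s; Δx = -67·5 + ½·-9·5² = -447.5 m; v ends -112 m/s.
10–11 s: v starts -112 m/s; Δx = -112·1 + ½·5·1² = -109.5 m; v ends -107 m/s.
x(11) = -3 + Σ Δx = -745 m.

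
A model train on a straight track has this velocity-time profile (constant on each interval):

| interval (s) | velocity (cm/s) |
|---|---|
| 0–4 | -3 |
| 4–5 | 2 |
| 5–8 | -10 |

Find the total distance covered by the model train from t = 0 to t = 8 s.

44 cm

Total distance travelled is ∫|v| dt — sum the magnitudes of each area piece.
0–4 s: |-3| × 4 = 12 cm
4–5 s: |2| × 1 = 2 cm
5–8 s: |-10| × 3 = 30 cm
Total distance = 44 cm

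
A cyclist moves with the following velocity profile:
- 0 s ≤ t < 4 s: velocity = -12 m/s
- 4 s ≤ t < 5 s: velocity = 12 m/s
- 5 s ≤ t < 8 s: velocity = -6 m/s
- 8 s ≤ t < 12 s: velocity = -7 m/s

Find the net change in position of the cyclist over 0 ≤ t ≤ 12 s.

Net displacement equals the area under the velocity-time graph (areas below the axis count negative).
0–4 s: -12 × 4 = -48 m
4–5 s: 12 × 1 = 12 m
5–8 s: -6 × 3 = -18 m
8–12 s: -7 × 4 = -28 m
Net displacement = -82 m

-82 m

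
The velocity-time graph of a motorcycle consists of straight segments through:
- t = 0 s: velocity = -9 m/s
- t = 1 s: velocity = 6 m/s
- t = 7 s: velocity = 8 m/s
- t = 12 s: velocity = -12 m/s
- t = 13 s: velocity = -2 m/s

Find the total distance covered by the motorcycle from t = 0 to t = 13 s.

78.9 m

Distance (not displacement) is the total path length: add the absolute areas under v-t.
0–1 s: v = 0 at t = 0.6 s; triangle areas 2.7 + 1.2 = 3.9 m
1–7 s: |½(6 + 8)(6)| = 42 m
7–12 s: v = 0 at t = 9 s; triangle areas 8 + 18 = 26 m
12–13 s: |½(-12 + -2)(1)| = 7 m
Total distance = 78.9 m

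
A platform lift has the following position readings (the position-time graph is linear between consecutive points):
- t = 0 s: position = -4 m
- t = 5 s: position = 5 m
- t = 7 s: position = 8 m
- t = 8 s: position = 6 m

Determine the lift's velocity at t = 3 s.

1.8 m/s

Velocity is the slope of the x-t graph on 0–5 s: (5 − -4)/(5 − 0) = 1.8 m/s.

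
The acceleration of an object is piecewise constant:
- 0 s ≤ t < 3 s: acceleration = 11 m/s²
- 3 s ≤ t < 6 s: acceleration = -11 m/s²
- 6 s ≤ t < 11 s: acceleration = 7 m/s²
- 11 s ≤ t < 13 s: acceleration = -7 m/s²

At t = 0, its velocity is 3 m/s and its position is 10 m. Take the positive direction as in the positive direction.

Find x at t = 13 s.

On each constant-a segment, Δv = aΔt and Δx = v₀Δt + ½aΔt²; chain segment to segment.
0–3 s: v starts 3 m/s; Δx = 3·3 + ½·11·3² = 58.5 m; v ends 36 m/s.
3–6 s: v starts 36 m/s; Δx = 36·3 + ½·-11·3² = 58.5 m; v ends 3 m/s.
6–11 s: v starts 3 m/s; Δx = 3·5 + ½·7·5² = 102.5 m; v ends 38 m/s.
11–13 s: v starts 38 m/s; Δx = 38·2 + ½·-7·2² = 62 m; v ends 24 m/s.
x(13) = 10 + Σ Δx = 291.5 m.

291.5 m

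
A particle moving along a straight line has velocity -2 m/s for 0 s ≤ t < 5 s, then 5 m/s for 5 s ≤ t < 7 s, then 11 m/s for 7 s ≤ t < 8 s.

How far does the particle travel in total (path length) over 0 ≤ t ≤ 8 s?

31 m

Distance (not displacement) is the total path length: add the absolute areas under v-t.
0–5 s: |-2| × 5 = 10 m
5–7 s: |5| × 2 = 10 m
7–8 s: |11| × 1 = 11 m
Total distance = 31 m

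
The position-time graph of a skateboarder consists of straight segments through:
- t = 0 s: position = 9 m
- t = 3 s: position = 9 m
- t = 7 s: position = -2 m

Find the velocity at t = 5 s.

Velocity is the slope of the x-t graph on 3–7 s: (-2 − 9)/(7 − 3) = -2.75 m/s.

-2.75 m/s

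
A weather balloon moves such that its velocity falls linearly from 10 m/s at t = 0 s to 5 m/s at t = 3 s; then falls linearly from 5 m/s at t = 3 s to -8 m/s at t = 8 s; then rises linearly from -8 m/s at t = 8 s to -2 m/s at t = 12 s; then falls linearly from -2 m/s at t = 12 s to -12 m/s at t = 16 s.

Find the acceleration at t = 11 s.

1.5 m/s²

Acceleration is the slope of the v-t graph on 8–12 s: (-2 − -8)/(12 − 8) = 1.5 m/s².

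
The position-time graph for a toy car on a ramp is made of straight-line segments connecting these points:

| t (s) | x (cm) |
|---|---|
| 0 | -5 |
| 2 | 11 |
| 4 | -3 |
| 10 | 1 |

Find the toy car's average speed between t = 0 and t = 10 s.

Average speed = (total path length)/(elapsed time); on a piecewise-linear x-t graph the path length is Σ|Δx|.
0–2 s: |Δx| = |11 − -5| = 16 cm
2–4 s: |Δx| = |-3 − 11| = 14 cm
4–10 s: |Δx| = |1 − -3| = 4 cm
Total path = 34 cm; average speed = 34/10 = 3.4 cm/s.

3.4 cm/s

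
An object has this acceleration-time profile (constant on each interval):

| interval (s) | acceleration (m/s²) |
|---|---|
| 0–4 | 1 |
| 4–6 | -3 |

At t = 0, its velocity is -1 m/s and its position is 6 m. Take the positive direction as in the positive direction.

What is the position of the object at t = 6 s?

10 m

On each constant-a segment, Δv = aΔt and Δx = v₀Δt + ½aΔt²; chain segment to segment.
0–4 s: v starts -1 m/s; Δx = -1·4 + ½·1·4² = 4 m; v ends 3 m/s.
4–6 s: v starts 3 m/s; Δx = 3·2 + ½·-3·2² = 0 m; v ends -3 m/s.
x(6) = 6 + Σ Δx = 10 m.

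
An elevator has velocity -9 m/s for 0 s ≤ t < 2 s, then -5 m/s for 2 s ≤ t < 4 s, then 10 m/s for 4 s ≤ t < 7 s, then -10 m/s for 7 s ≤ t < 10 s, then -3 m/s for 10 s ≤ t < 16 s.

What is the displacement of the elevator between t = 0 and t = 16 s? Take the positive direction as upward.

-46 m

Displacement is the signed area under the v-t curve.
0–2 s: -9 × 2 = -18 m
2–4 s: -5 × 2 = -10 m
4–7 s: 10 × 3 = 30 m
7–10 s: -10 × 3 = -30 m
10–16 s: -3 × 6 = -18 m
Net displacement = -46 m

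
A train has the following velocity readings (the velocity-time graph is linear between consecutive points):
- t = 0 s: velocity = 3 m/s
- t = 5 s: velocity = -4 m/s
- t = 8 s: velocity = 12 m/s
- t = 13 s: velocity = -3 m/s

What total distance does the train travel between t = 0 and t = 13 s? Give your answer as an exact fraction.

Distance (not displacement) is the total path length: add the absolute areas under v-t.
0–5 s: v = 0 at t = 15/7 s; triangle areas 45/14 + 40/7 = 125/14 m
5–8 s: v = 0 at t = 5.75 s; triangle areas 1.5 + 13.5 = 15 m
8–13 s: v = 0 at t = 12 s; triangle areas 24 + 1.5 = 25.5 m
Total distance = 346/7 m

346/7 m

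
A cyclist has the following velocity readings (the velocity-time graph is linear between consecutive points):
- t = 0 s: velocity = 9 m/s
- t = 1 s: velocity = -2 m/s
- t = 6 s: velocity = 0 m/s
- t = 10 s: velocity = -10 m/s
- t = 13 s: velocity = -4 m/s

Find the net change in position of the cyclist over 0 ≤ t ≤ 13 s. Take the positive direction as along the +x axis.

-42.5 m

Net displacement equals the area under the velocity-time graph (areas below the axis count negative).
0–1 s: ½(9 + -2)(1) = 3.5 m
1–6 s: ½(-2 + 0)(5) = -5 m
6–10 s: ½(0 + -10)(4) = -20 m
10–13 s: ½(-10 + -4)(3) = -21 m
Net displacement = -42.5 m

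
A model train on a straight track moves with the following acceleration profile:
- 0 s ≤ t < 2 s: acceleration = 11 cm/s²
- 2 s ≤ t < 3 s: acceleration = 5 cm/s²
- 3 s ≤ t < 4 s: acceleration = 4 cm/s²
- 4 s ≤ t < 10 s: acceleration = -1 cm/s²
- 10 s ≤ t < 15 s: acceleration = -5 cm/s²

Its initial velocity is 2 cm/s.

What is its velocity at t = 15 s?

2 cm/s

Δv equals the area under the a-t graph; then v = v₀ + Δv.
0–2 s: 11 × 2 = 22 cm/s
2–3 s: 5 × 1 = 5 cm/s
3–4 s: 4 × 1 = 4 cm/s
4–10 s: -1 × 6 = -6 cm/s
10–15 s: -5 × 5 = -25 cm/s
Δv = 0 cm/s, so v(15) = 2 + (0) = 2 cm/s.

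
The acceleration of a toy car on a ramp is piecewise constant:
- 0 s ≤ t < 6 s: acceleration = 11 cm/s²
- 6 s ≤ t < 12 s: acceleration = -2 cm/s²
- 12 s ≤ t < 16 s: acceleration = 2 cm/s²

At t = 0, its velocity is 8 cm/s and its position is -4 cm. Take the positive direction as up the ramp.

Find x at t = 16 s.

914 cm

On each constant-a segment, Δv = aΔt and Δx = v₀Δt + ½aΔt²; chain segment to segment.
0–6 s: v starts 8 cm/s; Δx = 8·6 + ½·11·6² = 246 cm; v ends 74 cm/s.
6–12 s: v starts 74 cm/s; Δx = 74·6 + ½·-2·6² = 408 cm; v ends 62 cm/s.
12–16 s: v starts 62 cm/s; Δx = 62·4 + ½·2·4² = 264 cm; v ends 70 cm/s.
x(16) = -4 + Σ Δx = 914 cm.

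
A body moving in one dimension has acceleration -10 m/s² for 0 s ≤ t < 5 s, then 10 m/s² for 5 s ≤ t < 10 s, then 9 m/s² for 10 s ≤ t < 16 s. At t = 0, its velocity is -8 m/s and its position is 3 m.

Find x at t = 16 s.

-213 m

On each constant-a segment, Δv = aΔt and Δx = v₀Δt + ½aΔt²; chain segment to segment.
0–5 s: v starts -8 m/s; Δx = -8·5 + ½·-10·5² = -165 m; v ends -58 m/s.
5–10 s: v starts -58 m/s; Δx = -58·5 + ½·10·5² = -165 m; v ends -8 m/s.
10–16 s: v starts -8 m/s; Δx = -8·6 + ½·9·6² = 114 m; v ends 46 m/s.
x(16) = 3 + Σ Δx = -213 m.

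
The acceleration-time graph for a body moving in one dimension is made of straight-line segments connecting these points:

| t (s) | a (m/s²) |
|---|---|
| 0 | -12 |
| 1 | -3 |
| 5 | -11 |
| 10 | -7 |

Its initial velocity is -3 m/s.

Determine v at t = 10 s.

-83.5 m/s

Δv equals the area under the a-t graph; then v = v₀ + Δv.
0–1 s: ½(-12 + -3)(1) = -7.5 m/s
1–5 s: ½(-3 + -11)(4) = -28 m/s
5–10 s: ½(-11 + -7)(5) = -45 m/s
Δv = -80.5 m/s, so v(10) = -3 + (-80.5) = -83.5 m/s.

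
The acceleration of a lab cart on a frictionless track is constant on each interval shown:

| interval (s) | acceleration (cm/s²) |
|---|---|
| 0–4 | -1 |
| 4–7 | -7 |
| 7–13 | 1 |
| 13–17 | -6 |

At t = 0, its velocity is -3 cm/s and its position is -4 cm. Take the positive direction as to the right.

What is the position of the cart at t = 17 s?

On each constant-a segment, Δv = aΔt and Δx = v₀Δt + ½aΔt²; chain segment to segment.
0–4 s: v starts -3 cm/s; Δx = -3·4 + ½·-1·4² = -20 cm; v ends -7 cm/s.
4–7 s: v starts -7 cm/s; Δx = -7·3 + ½·-7·3² = -52.5 cm; v ends -28 cm/s.
7–13 s: v starts -28 cm/s; Δx = -28·6 + ½·1·6² = -150 cm; v ends -22 cm/s.
13–17 s: v starts -22 cm/s; Δx = -22·4 + ½·-6·4² = -136 cm; v ends -46 cm/s.
x(17) = -4 + Σ Δx = -362.5 cm.

-362.5 cm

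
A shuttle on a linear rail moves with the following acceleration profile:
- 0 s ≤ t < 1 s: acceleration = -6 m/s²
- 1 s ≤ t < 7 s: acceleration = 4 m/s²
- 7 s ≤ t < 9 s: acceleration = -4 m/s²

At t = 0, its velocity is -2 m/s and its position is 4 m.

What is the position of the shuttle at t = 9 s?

On each constant-a segment, Δv = aΔt and Δx = v₀Δt + ½aΔt²; chain segment to segment.
0–1 s: v starts -2 m/s; Δx = -2·1 + ½·-6·1² = -5 m; v ends -8 m/s.
1–7 s: v starts -8 m/s; Δx = -8·6 + ½·4·6² = 24 m; v ends 16 m/s.
7–9 s: v starts 16 m/s; Δx = 16·2 + ½·-4·2² = 24 m; v ends 8 m/s.
x(9) = 4 + Σ Δx = 47 m.

47 m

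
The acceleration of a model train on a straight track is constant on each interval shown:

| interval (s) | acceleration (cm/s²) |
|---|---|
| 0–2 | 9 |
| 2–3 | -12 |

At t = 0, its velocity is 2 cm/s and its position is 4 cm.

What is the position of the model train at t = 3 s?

40 cm

On each constant-a segment, Δv = aΔt and Δx = v₀Δt + ½aΔt²; chain segment to segment.
0–2 s: v starts 2 cm/s; Δx = 2·2 + ½·9·2² = 22 cm; v ends 20 cm/s.
2–3 s: v starts 20 cm/s; Δx = 20·1 + ½·-12·1² = 14 cm; v ends 8 cm/s.
x(3) = 4 + Σ Δx = 40 cm.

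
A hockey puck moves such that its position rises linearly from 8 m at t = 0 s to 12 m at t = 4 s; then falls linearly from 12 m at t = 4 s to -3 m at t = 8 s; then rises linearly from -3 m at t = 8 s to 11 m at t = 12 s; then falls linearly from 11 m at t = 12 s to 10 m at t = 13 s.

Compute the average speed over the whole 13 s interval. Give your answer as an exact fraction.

34/13 m/s

Average speed = (total path length)/(elapsed time); on a piecewise-linear x-t graph the path length is Σ|Δx|.
0–4 s: |Δx| = |12 − 8| = 4 m
4–8 s: |Δx| = |-3 − 12| = 15 m
8–12 s: |Δx| = |11 − -3| = 14 m
12–13 s: |Δx| = |10 − 11| = 1 m
Total path = 34 m; average speed = 34/13 = 34/13 m/s.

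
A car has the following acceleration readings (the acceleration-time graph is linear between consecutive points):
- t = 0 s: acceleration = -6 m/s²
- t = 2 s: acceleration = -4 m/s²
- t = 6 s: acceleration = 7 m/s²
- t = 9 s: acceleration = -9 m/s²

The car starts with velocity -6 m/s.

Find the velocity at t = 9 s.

Δv equals the area under the a-t graph; then v = v₀ + Δv.
0–2 s: ½(-6 + -4)(2) = -10 m/s
2–6 s: ½(-4 + 7)(4) = 6 m/s
6–9 s: ½(7 + -9)(3) = -3 m/s
Δv = -7 m/s, so v(9) = -6 + (-7) = -13 m/s.

-13 m/s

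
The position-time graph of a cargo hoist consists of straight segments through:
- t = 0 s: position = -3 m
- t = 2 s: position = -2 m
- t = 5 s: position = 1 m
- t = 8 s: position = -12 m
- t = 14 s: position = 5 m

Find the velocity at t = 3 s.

1 m/s

Velocity is the slope of the x-t graph on 2–5 s: (1 − -2)/(5 − 2) = 1 m/s.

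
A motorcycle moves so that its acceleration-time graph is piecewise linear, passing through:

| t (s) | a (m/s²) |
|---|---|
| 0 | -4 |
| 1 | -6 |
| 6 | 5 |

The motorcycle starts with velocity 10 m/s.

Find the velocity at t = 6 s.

2.5 m/s

Δv equals the area under the a-t graph; then v = v₀ + Δv.
0–1 s: ½(-4 + -6)(1) = -5 m/s
1–6 s: ½(-6 + 5)(5) = -2.5 m/s
Δv = -7.5 m/s, so v(6) = 10 + (-7.5) = 2.5 m/s.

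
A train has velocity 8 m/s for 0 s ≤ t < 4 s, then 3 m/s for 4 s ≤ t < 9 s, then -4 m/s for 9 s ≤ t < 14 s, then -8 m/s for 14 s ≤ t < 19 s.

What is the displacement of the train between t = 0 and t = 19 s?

Net displacement equals the area under the velocity-time graph (areas below the axis count negative).
0–4 s: 8 × 4 = 32 m
4–9 s: 3 × 5 = 15 m
9–14 s: -4 × 5 = -20 m
14–19 s: -8 × 5 = -40 m
Net displacement = -13 m

-13 m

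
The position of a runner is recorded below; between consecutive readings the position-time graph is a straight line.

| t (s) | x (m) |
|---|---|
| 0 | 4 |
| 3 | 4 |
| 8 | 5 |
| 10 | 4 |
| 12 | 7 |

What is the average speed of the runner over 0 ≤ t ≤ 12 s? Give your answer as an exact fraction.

Average speed = (total path length)/(elapsed time); on a piecewise-linear x-t graph the path length is Σ|Δx|.
0–3 s: |Δx| = |4 − 4| = 0 m
3–8 s: |Δx| = |5 − 4| = 1 m
8–10 s: |Δx| = |4 − 5| = 1 m
10–12 s: |Δx| = |7 − 4| = 3 m
Total path = 5 m; average speed = 5/12 = 5/12 m/s.

5/12 m/s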